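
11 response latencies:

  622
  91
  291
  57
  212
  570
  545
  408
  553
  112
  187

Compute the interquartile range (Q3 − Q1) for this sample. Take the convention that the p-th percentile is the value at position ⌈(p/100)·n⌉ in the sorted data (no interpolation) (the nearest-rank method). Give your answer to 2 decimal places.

441.00

Sorted: 57, 91, 112, 187, 212, 291, 408, 545, 553, 570, 622.
n = 11.
P25: rank ⌈25/100·11⌉ = 3 → 112.
P75: rank ⌈75/100·11⌉ = 9 → 553.
Difference: 553 − 112 = 441.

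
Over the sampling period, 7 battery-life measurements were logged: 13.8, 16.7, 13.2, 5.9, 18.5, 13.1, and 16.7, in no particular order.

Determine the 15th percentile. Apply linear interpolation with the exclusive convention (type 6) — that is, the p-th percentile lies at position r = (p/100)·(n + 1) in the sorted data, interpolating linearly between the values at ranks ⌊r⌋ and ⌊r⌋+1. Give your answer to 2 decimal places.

Sorted: 5.9, 13.1, 13.2, 13.8, 16.7, 16.7, 18.5.
n = 7.
r = (15/100)·(7 + 1) = 1.2.
Rank 1 is 5.9 and rank 2 is 13.1.
Interpolate: 5.9 + 0.2·(13.1 − 5.9) = 5.9 + 0.2·7.2 = 7.34.

7.34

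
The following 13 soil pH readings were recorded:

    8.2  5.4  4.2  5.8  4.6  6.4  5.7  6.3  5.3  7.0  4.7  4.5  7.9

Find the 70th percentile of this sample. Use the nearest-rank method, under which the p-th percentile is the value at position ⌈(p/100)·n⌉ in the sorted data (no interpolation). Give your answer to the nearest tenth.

6.4

Sorted: 4.2, 4.5, 4.6, 4.7, 5.3, 5.4, 5.7, 5.8, 6.3, 6.4, 7.0, 7.9, 8.2.
n = 13.
Position = ⌈70/100 · 13⌉ = ⌈9.1⌉ = 10.
The value at rank 10 is 6.4.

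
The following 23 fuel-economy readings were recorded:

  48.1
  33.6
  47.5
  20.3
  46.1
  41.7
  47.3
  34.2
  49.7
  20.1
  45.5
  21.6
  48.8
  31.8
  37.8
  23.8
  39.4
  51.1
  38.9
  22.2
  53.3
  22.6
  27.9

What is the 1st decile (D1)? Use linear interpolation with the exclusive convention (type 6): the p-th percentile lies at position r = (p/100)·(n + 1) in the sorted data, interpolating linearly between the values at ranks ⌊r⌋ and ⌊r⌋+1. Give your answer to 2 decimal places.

Sorted: 20.1, 20.3, 21.6, 22.2, 22.6, 23.8, 27.9, 31.8, 33.6, 34.2, 37.8, 38.9, 39.4, 41.7, 45.5, 46.1, 47.3, 47.5, 48.1, 48.8, 49.7, 51.1, 53.3.
n = 23.
r = (10/100)·(23 + 1) = 2.4.
Rank 2 is 20.3 and rank 3 is 21.6.
Interpolate: 20.3 + 0.4·(21.6 − 20.3) = 20.3 + 0.4·1.3 = 20.82.

20.82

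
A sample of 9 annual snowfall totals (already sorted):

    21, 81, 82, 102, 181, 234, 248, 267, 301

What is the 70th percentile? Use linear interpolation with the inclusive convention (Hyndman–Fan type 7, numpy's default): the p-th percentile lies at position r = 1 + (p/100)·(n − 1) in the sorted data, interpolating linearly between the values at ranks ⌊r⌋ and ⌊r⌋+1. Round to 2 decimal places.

n = 9.
r = 1 + (70/100)·(9 − 1) = 1 + 5.6 = 6.6.
Rank 6 is 234 and rank 7 is 248.
Interpolate: 234 + 0.6·(248 − 234) = 234 + 0.6·14 = 242.4.

242.40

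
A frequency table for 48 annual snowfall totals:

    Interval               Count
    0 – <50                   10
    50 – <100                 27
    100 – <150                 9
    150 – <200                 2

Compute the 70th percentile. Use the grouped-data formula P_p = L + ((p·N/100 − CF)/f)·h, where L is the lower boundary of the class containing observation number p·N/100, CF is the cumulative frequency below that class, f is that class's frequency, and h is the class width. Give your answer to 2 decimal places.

93.70

N = 48; target position k = 70/100 · 48 = 33.6.
Cumulative frequencies: 10, 37, 46, 48.
Observation 33.6 falls in the class 50 – <100.
L = 50, CF = 10, f = 27, h = 50.
P70 = 50 + ((33.6 − 10)/27)·50 = 50 + 43.7037 = 93.7037.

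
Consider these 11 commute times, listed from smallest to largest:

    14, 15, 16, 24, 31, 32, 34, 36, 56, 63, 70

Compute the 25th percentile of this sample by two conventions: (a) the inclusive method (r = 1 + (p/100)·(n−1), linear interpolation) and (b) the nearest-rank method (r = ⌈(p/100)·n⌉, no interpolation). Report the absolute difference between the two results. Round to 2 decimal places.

4.00

n = 11.
(a) r = 3.5; between ranks 3 (16) and 4 (24): 20.
(b) the nearest-rank method: rank 3 → 16.
|20 − 16| = 4.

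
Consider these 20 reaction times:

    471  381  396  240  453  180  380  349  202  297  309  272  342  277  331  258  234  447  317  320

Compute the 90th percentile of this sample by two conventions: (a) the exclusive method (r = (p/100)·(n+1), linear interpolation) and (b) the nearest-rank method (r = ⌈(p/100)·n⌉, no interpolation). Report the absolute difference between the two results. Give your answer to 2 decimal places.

Sorted: 180, 202, 234, 240, 258, 272, 277, 297, 309, 317, 320, 331, 342, 349, 380, 381, 396, 447, 453, 471.
n = 20.
(a) r = 18.9; between ranks 18 (447) and 19 (453): 452.4.
(b) the nearest-rank method: rank 18 → 447.
|452.4 − 447| = 5.4.

5.40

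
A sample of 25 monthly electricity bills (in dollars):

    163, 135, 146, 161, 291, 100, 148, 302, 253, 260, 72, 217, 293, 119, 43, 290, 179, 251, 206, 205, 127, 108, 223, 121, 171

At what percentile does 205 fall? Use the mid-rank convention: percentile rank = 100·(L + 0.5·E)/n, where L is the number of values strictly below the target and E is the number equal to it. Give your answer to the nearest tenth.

Sorted: 43, 72, 100, 108, 119, 121, 127, 135, 146, 148, 161, 163, 171, 179, 205, 206, 217, 223, 251, 253, 260, 290, 291, 293, 302.
Count below 205: L = 14; count equal: E = 1; n = 25.
Percentile rank = 100·(14 + 0.5·1)/25 = 100·14.5/25 = 58.

58.0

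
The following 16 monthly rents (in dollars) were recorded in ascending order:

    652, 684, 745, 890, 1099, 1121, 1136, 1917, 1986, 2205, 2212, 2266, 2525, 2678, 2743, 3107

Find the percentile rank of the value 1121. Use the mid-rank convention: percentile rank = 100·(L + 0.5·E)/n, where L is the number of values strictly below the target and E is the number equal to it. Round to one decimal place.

34.4

Count below 1121: L = 5; count equal: E = 1; n = 16.
Percentile rank = 100·(5 + 0.5·1)/16 = 100·5.5/16 = 34.38.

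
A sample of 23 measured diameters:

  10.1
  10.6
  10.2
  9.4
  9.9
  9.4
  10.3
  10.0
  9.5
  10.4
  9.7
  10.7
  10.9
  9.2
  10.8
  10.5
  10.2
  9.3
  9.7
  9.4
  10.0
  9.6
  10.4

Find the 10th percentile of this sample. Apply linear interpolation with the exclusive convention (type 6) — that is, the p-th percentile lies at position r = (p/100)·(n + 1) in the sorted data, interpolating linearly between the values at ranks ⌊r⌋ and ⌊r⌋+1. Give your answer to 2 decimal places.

9.34

Sorted: 9.2, 9.3, 9.4, 9.4, 9.4, 9.5, 9.6, 9.7, 9.7, 9.9, 10.0, 10.0, 10.1, 10.2, 10.2, 10.3, 10.4, 10.4, 10.5, 10.6, 10.7, 10.8, 10.9.
n = 23.
r = (10/100)·(23 + 1) = 2.4.
Rank 2 is 9.3 and rank 3 is 9.4.
Interpolate: 9.3 + 0.4·(9.4 − 9.3) = 9.3 + 0.4·0.1 = 9.34.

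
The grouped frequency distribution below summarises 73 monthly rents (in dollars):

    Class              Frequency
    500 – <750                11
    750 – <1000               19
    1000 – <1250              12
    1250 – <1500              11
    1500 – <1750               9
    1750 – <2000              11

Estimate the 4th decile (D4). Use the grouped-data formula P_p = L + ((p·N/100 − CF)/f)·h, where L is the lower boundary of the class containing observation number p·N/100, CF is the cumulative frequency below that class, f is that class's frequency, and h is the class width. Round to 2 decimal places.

989.47

N = 73; target position k = 40/100 · 73 = 29.2.
Cumulative frequencies: 11, 30, 42, 53, 62, 73.
Observation 29.2 falls in the class 750 – <1000.
L = 750, CF = 11, f = 19, h = 250.
P40 = 750 + ((29.2 − 11)/19)·250 = 750 + 239.474 = 989.474.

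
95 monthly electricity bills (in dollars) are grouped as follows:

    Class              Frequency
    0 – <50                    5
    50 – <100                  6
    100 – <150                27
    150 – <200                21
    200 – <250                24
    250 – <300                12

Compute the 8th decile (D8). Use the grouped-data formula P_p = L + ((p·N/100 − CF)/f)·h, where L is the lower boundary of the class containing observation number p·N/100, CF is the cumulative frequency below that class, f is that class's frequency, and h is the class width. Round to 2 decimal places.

235.42

N = 95; target position k = 80/100 · 95 = 76.
Cumulative frequencies: 5, 11, 38, 59, 83, 95.
Observation 76 falls in the class 200 – <250.
L = 200, CF = 59, f = 24, h = 50.
P80 = 200 + ((76 − 59)/24)·50 = 200 + 35.4167 = 235.417.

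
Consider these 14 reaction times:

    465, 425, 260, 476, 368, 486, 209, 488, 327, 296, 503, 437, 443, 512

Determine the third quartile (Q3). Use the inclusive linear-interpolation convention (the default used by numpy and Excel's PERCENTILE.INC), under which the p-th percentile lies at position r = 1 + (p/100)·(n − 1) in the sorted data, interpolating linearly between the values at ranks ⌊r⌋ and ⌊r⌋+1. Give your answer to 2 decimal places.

Sorted: 209, 260, 296, 327, 368, 425, 437, 443, 465, 476, 486, 488, 503, 512.
n = 14.
r = 1 + (75/100)·(14 − 1) = 1 + 9.75 = 10.75.
Rank 10 is 476 and rank 11 is 486.
Interpolate: 476 + 0.75·(486 − 476) = 476 + 0.75·10 = 483.5.

483.50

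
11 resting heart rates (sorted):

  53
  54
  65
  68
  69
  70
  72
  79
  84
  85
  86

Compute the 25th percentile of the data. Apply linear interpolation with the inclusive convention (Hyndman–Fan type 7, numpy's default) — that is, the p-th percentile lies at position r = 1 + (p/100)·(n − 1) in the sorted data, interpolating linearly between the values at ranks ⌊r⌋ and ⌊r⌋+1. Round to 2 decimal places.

66.50

n = 11.
r = 1 + (25/100)·(11 − 1) = 1 + 2.5 = 3.5.
Rank 3 is 65 and rank 4 is 68.
Interpolate: 65 + 0.5·(68 − 65) = 65 + 0.5·3 = 66.5.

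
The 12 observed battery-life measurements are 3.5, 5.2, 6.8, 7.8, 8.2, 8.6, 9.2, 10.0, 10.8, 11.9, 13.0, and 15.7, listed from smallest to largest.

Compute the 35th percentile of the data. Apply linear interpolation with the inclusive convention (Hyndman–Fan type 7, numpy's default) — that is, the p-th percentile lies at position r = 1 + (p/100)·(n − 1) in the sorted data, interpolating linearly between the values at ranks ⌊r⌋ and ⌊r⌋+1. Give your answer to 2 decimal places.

n = 12.
r = 1 + (35/100)·(12 − 1) = 1 + 3.85 = 4.85.
Rank 4 is 7.8 and rank 5 is 8.2.
Interpolate: 7.8 + 0.85·(8.2 − 7.8) = 7.8 + 0.85·0.4 = 8.14.

8.14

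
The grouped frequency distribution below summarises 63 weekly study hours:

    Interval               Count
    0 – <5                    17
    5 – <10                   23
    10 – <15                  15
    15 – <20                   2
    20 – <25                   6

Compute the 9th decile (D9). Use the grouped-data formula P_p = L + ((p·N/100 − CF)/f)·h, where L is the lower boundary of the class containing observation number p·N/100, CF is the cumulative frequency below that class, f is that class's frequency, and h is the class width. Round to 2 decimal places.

19.25

N = 63; target position k = 90/100 · 63 = 56.7.
Cumulative frequencies: 17, 40, 55, 57, 63.
Observation 56.7 falls in the class 15 – <20.
L = 15, CF = 55, f = 2, h = 5.
P90 = 15 + ((56.7 − 55)/2)·5 = 15 + 4.25 = 19.25.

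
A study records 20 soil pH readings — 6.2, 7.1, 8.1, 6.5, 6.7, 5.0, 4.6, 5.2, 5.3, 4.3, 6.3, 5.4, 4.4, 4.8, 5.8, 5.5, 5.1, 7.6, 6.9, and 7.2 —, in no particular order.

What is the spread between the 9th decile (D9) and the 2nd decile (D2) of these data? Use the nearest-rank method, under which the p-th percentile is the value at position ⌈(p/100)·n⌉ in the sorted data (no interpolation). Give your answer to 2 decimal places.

2.40

Sorted: 4.3, 4.4, 4.6, 4.8, 5.0, 5.1, 5.2, 5.3, 5.4, 5.5, 5.8, 6.2, 6.3, 6.5, 6.7, 6.9, 7.1, 7.2, 7.6, 8.1.
n = 20.
P20: rank ⌈20/100·20⌉ = 4 → 4.8.
P90: rank ⌈90/100·20⌉ = 18 → 7.2.
Difference: 7.2 − 4.8 = 2.4.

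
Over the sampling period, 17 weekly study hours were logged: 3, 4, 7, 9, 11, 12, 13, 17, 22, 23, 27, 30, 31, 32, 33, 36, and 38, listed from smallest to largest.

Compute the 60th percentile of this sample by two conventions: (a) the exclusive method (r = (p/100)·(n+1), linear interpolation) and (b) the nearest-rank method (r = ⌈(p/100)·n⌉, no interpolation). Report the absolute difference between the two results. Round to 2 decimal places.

0.80

n = 17.
(a) r = 10.8; between ranks 10 (23) and 11 (27): 26.2.
(b) the nearest-rank method: rank 11 → 27.
|26.2 − 27| = 0.8.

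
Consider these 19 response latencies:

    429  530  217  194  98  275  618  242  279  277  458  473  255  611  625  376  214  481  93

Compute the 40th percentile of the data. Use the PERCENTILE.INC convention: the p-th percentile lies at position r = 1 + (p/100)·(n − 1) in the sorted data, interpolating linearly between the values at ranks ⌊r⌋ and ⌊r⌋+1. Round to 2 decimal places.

Sorted: 93, 98, 194, 214, 217, 242, 255, 275, 277, 279, 376, 429, 458, 473, 481, 530, 611, 618, 625.
n = 19.
r = 1 + (40/100)·(19 − 1) = 1 + 7.2 = 8.2.
Rank 8 is 275 and rank 9 is 277.
Interpolate: 275 + 0.2·(277 − 275) = 275 + 0.2·2 = 275.4.

275.40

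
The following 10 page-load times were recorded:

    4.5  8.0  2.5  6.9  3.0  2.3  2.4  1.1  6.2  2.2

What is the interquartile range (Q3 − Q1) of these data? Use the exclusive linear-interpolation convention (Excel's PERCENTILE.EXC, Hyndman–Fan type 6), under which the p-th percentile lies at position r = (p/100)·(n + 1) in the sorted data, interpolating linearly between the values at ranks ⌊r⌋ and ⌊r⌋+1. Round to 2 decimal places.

4.10

Sorted: 1.1, 2.2, 2.3, 2.4, 2.5, 3.0, 4.5, 6.2, 6.9, 8.0.
n = 10.
P25: r = 2.75; ranks 2–3 are 2.2, 2.3; interpolating gives 2.275.
P75: r = 8.25; ranks 8–9 are 6.2, 6.9; interpolating gives 6.375.
Difference: 6.375 − 2.275 = 4.1.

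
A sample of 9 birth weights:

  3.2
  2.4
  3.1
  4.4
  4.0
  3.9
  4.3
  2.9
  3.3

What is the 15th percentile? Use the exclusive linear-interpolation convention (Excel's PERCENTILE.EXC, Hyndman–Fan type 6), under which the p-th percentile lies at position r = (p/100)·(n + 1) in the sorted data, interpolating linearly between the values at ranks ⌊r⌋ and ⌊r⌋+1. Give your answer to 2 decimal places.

Sorted: 2.4, 2.9, 3.1, 3.2, 3.3, 3.9, 4.0, 4.3, 4.4.
n = 9.
r = (15/100)·(9 + 1) = 1.5.
Rank 1 is 2.4 and rank 2 is 2.9.
Interpolate: 2.4 + 0.5·(2.9 − 2.4) = 2.4 + 0.5·0.5 = 2.65.

2.65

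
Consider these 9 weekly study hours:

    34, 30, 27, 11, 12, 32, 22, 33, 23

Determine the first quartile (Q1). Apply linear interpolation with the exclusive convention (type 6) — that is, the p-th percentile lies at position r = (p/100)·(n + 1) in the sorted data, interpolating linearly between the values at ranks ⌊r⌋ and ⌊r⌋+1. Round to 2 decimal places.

Sorted: 11, 12, 22, 23, 27, 30, 32, 33, 34.
n = 9.
r = (25/100)·(9 + 1) = 2.5.
Rank 2 is 12 and rank 3 is 22.
Interpolate: 12 + 0.5·(22 − 12) = 12 + 0.5·10 = 17.

17.00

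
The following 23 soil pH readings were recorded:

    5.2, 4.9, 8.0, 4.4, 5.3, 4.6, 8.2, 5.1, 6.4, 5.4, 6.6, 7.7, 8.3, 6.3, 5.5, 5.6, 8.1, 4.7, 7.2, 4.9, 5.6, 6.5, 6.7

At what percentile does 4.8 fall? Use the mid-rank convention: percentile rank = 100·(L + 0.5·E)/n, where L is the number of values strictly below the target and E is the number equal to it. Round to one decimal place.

13.0

Sorted: 4.4, 4.6, 4.7, 4.9, 4.9, 5.1, 5.2, 5.3, 5.4, 5.5, 5.6, 5.6, 6.3, 6.4, 6.5, 6.6, 6.7, 7.2, 7.7, 8.0, 8.1, 8.2, 8.3.
Count below 4.8: L = 3; count equal: E = 0; n = 23.
Percentile rank = 100·(3 + 0.5·0)/23 = 100·3/23 = 13.04.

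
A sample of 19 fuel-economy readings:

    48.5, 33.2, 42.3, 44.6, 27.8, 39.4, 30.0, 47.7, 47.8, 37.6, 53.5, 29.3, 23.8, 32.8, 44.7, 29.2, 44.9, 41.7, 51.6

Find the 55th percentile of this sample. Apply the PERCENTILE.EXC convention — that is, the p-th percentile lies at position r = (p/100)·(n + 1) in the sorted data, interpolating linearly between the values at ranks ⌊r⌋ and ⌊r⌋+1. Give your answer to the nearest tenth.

42.3

Sorted: 23.8, 27.8, 29.2, 29.3, 30.0, 32.8, 33.2, 37.6, 39.4, 41.7, 42.3, 44.6, 44.7, 44.9, 47.7, 47.8, 48.5, 51.6, 53.5.
n = 19.
r = (55/100)·(19 + 1) = 11.
r is an integer, so P55 is the value at rank 11: 42.3.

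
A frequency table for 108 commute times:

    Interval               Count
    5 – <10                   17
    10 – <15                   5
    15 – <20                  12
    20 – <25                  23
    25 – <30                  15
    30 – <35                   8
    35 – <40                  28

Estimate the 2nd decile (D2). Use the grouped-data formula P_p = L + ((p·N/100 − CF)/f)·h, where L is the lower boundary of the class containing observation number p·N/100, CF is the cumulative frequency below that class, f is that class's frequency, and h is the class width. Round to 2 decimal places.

14.60

N = 108; target position k = 20/100 · 108 = 21.6.
Cumulative frequencies: 17, 22, 34, 57, 72, 80, 108.
Observation 21.6 falls in the class 10 – <15.
L = 10, CF = 17, f = 5, h = 5.
P20 = 10 + ((21.6 − 17)/5)·5 = 10 + 4.6 = 14.6.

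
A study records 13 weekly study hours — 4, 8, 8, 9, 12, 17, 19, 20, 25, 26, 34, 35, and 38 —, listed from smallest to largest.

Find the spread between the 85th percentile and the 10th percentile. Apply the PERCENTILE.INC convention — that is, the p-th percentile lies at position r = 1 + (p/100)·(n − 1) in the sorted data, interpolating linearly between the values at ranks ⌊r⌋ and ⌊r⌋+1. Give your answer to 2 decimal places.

26.20

n = 13.
P10: r = 2.2; ranks 2–3 are 8, 8; interpolating gives 8.
P85: r = 11.2; ranks 11–12 are 34, 35; interpolating gives 34.2.
Difference: 34.2 − 8 = 26.2.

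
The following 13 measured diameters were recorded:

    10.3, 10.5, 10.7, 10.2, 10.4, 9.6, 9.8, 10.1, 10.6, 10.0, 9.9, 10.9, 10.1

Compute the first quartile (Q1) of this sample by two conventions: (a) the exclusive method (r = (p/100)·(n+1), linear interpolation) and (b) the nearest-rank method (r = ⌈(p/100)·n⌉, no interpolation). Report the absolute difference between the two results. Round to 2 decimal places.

Sorted: 9.6, 9.8, 9.9, 10.0, 10.1, 10.1, 10.2, 10.3, 10.4, 10.5, 10.6, 10.7, 10.9.
n = 13.
(a) r = 3.5; between ranks 3 (9.9) and 4 (10.0): 9.95.
(b) the nearest-rank method: rank 4 → 10.
|9.95 − 10| = 0.05.

0.05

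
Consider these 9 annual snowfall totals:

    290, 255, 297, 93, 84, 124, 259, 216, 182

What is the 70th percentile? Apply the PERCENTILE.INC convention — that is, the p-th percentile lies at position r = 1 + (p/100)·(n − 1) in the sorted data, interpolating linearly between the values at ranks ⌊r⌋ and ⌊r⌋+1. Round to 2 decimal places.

Sorted: 84, 93, 124, 182, 216, 255, 259, 290, 297.
n = 9.
r = 1 + (70/100)·(9 − 1) = 1 + 5.6 = 6.6.
Rank 6 is 255 and rank 7 is 259.
Interpolate: 255 + 0.6·(259 − 255) = 255 + 0.6·4 = 257.4.

257.40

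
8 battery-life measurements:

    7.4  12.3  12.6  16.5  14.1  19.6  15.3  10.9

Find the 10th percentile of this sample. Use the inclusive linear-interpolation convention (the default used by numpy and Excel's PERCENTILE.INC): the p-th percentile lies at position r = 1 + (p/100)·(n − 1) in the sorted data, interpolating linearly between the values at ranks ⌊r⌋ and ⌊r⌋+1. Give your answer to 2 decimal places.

9.85

Sorted: 7.4, 10.9, 12.3, 12.6, 14.1, 15.3, 16.5, 19.6.
n = 8.
r = 1 + (10/100)·(8 − 1) = 1 + 0.7 = 1.7.
Rank 1 is 7.4 and rank 2 is 10.9.
Interpolate: 7.4 + 0.7·(10.9 − 7.4) = 7.4 + 0.7·3.5 = 9.85.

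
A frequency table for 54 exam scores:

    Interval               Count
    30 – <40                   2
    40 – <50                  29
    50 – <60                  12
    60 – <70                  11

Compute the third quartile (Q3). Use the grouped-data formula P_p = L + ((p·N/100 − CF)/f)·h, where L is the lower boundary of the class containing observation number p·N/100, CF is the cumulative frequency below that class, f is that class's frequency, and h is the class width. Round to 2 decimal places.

57.92

N = 54; target position k = 75/100 · 54 = 40.5.
Cumulative frequencies: 2, 31, 43, 54.
Observation 40.5 falls in the class 50 – <60.
L = 50, CF = 31, f = 12, h = 10.
P75 = 50 + ((40.5 − 31)/12)·10 = 50 + 7.91667 = 57.9167.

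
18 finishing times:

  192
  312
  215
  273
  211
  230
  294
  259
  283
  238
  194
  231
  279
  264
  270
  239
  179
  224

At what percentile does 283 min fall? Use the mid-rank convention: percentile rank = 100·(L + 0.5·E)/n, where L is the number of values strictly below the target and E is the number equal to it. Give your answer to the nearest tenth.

86.1

Sorted: 179, 192, 194, 211, 215, 224, 230, 231, 238, 239, 259, 264, 270, 273, 279, 283, 294, 312.
Count below 283: L = 15; count equal: E = 1; n = 18.
Percentile rank = 100·(15 + 0.5·1)/18 = 100·15.5/18 = 86.11.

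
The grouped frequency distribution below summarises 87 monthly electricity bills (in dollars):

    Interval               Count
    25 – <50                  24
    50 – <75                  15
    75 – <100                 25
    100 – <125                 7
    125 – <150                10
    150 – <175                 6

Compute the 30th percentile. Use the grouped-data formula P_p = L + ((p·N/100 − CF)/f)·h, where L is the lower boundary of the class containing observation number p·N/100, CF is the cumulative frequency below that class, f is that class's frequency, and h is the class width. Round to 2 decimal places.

N = 87; target position k = 30/100 · 87 = 26.1.
Cumulative frequencies: 24, 39, 64, 71, 81, 87.
Observation 26.1 falls in the class 50 – <75.
L = 50, CF = 24, f = 15, h = 25.
P30 = 50 + ((26.1 − 24)/15)·25 = 50 + 3.5 = 53.5.

53.50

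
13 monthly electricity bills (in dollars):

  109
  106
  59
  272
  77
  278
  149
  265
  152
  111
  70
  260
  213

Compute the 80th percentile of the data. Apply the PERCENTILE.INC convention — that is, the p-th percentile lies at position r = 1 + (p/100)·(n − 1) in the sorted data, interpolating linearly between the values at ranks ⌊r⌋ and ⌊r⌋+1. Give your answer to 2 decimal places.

Sorted: 59, 70, 77, 106, 109, 111, 149, 152, 213, 260, 265, 272, 278.
n = 13.
r = 1 + (80/100)·(13 − 1) = 1 + 9.6 = 10.6.
Rank 10 is 260 and rank 11 is 265.
Interpolate: 260 + 0.6·(265 − 260) = 260 + 0.6·5 = 263.

263.00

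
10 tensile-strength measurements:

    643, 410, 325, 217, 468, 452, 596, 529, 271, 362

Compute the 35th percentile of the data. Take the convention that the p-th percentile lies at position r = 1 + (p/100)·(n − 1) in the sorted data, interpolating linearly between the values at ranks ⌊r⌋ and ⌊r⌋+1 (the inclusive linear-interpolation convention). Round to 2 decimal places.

369.20

Sorted: 217, 271, 325, 362, 410, 452, 468, 529, 596, 643.
n = 10.
r = 1 + (35/100)·(10 − 1) = 1 + 3.15 = 4.15.
Rank 4 is 362 and rank 5 is 410.
Interpolate: 362 + 0.15·(410 − 362) = 362 + 0.15·48 = 369.2.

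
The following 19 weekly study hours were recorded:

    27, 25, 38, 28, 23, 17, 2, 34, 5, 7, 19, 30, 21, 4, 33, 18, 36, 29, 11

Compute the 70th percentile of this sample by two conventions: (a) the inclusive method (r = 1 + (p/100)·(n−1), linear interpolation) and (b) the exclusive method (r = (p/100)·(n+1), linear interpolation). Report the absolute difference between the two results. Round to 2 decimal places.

0.40

Sorted: 2, 4, 5, 7, 11, 17, 18, 19, 21, 23, 25, 27, 28, 29, 30, 33, 34, 36, 38.
n = 19.
(a) r = 13.6; between ranks 13 (28) and 14 (29): 28.6.
(b) r = 14 → value at rank 14 = 29.
|28.6 − 29| = 0.4.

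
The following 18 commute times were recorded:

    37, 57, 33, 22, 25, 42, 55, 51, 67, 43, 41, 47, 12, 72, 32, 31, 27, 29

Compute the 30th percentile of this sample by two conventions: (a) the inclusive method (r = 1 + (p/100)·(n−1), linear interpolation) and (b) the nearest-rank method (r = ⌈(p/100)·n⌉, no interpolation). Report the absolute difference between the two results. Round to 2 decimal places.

0.10

Sorted: 12, 22, 25, 27, 29, 31, 32, 33, 37, 41, 42, 43, 47, 51, 55, 57, 67, 72.
n = 18.
(a) r = 6.1; between ranks 6 (31) and 7 (32): 31.1.
(b) the nearest-rank method: rank 6 → 31.
|31.1 − 31| = 0.1.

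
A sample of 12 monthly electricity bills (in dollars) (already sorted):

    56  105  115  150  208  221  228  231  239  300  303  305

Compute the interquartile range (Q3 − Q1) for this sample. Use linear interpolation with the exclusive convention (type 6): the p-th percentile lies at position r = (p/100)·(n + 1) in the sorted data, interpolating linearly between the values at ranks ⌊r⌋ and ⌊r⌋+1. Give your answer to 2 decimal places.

n = 12.
P25: r = 3.25; ranks 3–4 are 115, 150; interpolating gives 123.75.
P75: r = 9.75; ranks 9–10 are 239, 300; interpolating gives 284.75.
Difference: 284.75 − 123.75 = 161.

161.00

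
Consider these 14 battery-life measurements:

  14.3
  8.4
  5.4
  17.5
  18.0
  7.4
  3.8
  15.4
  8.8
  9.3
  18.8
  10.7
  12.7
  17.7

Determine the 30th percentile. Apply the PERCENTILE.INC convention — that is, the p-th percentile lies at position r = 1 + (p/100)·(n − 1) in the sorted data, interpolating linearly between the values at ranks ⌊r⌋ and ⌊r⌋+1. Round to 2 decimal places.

8.76

Sorted: 3.8, 5.4, 7.4, 8.4, 8.8, 9.3, 10.7, 12.7, 14.3, 15.4, 17.5, 17.7, 18.0, 18.8.
n = 14.
r = 1 + (30/100)·(14 − 1) = 1 + 3.9 = 4.9.
Rank 4 is 8.4 and rank 5 is 8.8.
Interpolate: 8.4 + 0.9·(8.8 − 8.4) = 8.4 + 0.9·0.4 = 8.76.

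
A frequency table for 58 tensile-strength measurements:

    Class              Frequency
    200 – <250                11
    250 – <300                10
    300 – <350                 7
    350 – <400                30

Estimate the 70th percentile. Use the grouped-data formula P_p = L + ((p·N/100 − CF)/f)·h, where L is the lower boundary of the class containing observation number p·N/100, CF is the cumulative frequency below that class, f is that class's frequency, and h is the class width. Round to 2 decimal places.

N = 58; target position k = 70/100 · 58 = 40.6.
Cumulative frequencies: 11, 21, 28, 58.
Observation 40.6 falls in the class 350 – <400.
L = 350, CF = 28, f = 30, h = 50.
P70 = 350 + ((40.6 − 28)/30)·50 = 350 + 21 = 371.

371.00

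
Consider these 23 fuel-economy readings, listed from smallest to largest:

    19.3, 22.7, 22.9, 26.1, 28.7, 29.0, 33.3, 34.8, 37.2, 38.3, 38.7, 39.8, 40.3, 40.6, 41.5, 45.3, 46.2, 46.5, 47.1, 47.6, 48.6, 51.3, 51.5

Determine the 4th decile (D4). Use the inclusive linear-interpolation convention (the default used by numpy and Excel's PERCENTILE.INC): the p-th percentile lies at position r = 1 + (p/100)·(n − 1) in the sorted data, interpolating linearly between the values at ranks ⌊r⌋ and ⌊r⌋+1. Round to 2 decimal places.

38.08

n = 23.
r = 1 + (40/100)·(23 − 1) = 1 + 8.8 = 9.8.
Rank 9 is 37.2 and rank 10 is 38.3.
Interpolate: 37.2 + 0.8·(38.3 − 37.2) = 37.2 + 0.8·1.1 = 38.08.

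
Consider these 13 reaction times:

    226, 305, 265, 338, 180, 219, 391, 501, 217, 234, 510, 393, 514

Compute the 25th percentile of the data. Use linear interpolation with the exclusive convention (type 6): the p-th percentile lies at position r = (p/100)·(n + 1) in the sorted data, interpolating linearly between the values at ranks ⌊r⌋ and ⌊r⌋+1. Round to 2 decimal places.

222.50

Sorted: 180, 217, 219, 226, 234, 265, 305, 338, 391, 393, 501, 510, 514.
n = 13.
r = (25/100)·(13 + 1) = 3.5.
Rank 3 is 219 and rank 4 is 226.
Interpolate: 219 + 0.5·(226 − 219) = 219 + 0.5·7 = 222.5.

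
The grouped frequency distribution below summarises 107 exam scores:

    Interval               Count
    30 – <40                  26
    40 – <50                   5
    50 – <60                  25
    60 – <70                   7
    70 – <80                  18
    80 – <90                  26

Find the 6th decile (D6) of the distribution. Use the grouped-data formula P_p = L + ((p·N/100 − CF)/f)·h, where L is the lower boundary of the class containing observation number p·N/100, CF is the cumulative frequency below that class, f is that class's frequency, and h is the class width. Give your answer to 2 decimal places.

70.67

N = 107; target position k = 60/100 · 107 = 64.2.
Cumulative frequencies: 26, 31, 56, 63, 81, 107.
Observation 64.2 falls in the class 70 – <80.
L = 70, CF = 63, f = 18, h = 10.
P60 = 70 + ((64.2 − 63)/18)·10 = 70 + 0.666667 = 70.6667.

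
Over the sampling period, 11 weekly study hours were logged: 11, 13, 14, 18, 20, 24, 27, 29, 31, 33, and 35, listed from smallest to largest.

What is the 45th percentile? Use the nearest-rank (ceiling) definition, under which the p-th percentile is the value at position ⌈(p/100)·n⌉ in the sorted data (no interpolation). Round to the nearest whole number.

20

n = 11.
Position = ⌈45/100 · 11⌉ = ⌈4.95⌉ = 5.
The value at rank 5 is 20.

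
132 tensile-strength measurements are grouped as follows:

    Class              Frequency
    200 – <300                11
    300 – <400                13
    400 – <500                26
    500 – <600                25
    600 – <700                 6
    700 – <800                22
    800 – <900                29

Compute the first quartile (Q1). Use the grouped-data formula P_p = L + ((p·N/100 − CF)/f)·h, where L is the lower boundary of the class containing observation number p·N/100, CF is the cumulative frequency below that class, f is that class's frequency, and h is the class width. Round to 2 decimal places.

434.62

N = 132; target position k = 25/100 · 132 = 33.
Cumulative frequencies: 11, 24, 50, 75, 81, 103, 132.
Observation 33 falls in the class 400 – <500.
L = 400, CF = 24, f = 26, h = 100.
P25 = 400 + ((33 − 24)/26)·100 = 400 + 34.6154 = 434.615.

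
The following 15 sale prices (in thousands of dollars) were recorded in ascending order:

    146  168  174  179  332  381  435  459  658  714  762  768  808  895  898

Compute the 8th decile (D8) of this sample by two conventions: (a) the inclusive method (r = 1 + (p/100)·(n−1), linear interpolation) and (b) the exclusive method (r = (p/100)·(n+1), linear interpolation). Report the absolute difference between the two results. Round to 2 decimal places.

24.00

n = 15.
(a) r = 12.2; between ranks 12 (768) and 13 (808): 776.
(b) r = 12.8; between ranks 12 (768) and 13 (808): 800.
|776 − 800| = 24.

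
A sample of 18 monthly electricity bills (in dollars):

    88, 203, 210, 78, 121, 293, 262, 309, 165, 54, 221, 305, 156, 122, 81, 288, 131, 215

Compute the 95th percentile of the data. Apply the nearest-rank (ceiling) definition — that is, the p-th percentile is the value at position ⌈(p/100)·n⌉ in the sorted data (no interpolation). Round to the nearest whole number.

309

Sorted: 54, 78, 81, 88, 121, 122, 131, 156, 165, 203, 210, 215, 221, 262, 288, 293, 305, 309.
n = 18.
Position = ⌈95/100 · 18⌉ = ⌈17.1⌉ = 18.
The value at rank 18 is 309.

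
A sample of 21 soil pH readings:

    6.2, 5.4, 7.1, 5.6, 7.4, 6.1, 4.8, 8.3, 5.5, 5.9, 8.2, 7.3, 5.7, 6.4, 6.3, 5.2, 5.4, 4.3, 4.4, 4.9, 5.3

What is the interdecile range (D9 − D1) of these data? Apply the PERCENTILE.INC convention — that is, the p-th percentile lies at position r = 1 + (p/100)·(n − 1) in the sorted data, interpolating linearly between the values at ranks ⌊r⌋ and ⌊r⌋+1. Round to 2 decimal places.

2.60

Sorted: 4.3, 4.4, 4.8, 4.9, 5.2, 5.3, 5.4, 5.4, 5.5, 5.6, 5.7, 5.9, 6.1, 6.2, 6.3, 6.4, 7.1, 7.3, 7.4, 8.2, 8.3.
n = 21.
P10: r = 3 (integer) → 4.8.
P90: r = 19 (integer) → 7.4.
Difference: 7.4 − 4.8 = 2.6.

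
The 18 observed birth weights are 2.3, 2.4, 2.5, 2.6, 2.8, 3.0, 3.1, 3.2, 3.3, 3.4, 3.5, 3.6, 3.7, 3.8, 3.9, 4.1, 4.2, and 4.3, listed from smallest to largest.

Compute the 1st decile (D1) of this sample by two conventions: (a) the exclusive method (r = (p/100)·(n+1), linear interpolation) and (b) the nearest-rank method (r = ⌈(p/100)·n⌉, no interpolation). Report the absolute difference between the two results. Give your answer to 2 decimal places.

0.01

n = 18.
(a) r = 1.9; between ranks 1 (2.3) and 2 (2.4): 2.39.
(b) the nearest-rank method: rank 2 → 2.4.
|2.39 − 2.4| = 0.01.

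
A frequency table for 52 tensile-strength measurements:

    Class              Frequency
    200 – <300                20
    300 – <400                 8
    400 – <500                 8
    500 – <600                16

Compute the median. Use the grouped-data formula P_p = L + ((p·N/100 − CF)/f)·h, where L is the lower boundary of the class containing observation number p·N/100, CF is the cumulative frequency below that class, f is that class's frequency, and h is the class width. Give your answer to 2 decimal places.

N = 52; target position k = 50/100 · 52 = 26.
Cumulative frequencies: 20, 28, 36, 52.
Observation 26 falls in the class 300 – <400.
L = 300, CF = 20, f = 8, h = 100.
P50 = 300 + ((26 − 20)/8)·100 = 300 + 75 = 375.

375.00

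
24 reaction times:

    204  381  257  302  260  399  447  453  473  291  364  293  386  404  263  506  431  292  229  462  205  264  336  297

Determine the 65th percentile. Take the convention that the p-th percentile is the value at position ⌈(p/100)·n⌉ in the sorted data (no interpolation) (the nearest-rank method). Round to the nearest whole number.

386

Sorted: 204, 205, 229, 257, 260, 263, 264, 291, 292, 293, 297, 302, 336, 364, 381, 386, 399, 404, 431, 447, 453, 462, 473, 506.
n = 24.
Position = ⌈65/100 · 24⌉ = ⌈15.6⌉ = 16.
The value at rank 16 is 386.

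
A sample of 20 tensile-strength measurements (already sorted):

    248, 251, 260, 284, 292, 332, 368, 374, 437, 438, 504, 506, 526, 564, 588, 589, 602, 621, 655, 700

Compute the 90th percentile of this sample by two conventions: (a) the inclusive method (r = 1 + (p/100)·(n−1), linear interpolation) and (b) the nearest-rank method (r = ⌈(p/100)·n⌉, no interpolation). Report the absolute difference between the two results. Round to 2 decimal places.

n = 20.
(a) r = 18.1; between ranks 18 (621) and 19 (655): 624.4.
(b) the nearest-rank method: rank 18 → 621.
|624.4 − 621| = 3.4.

3.40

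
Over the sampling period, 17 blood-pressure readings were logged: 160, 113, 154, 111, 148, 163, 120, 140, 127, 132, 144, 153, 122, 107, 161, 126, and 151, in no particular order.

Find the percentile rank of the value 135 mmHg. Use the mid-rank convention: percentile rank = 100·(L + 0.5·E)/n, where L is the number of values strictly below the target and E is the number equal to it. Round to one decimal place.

47.1

Sorted: 107, 111, 113, 120, 122, 126, 127, 132, 140, 144, 148, 151, 153, 154, 160, 161, 163.
Count below 135: L = 8; count equal: E = 0; n = 17.
Percentile rank = 100·(8 + 0.5·0)/17 = 100·8/17 = 47.06.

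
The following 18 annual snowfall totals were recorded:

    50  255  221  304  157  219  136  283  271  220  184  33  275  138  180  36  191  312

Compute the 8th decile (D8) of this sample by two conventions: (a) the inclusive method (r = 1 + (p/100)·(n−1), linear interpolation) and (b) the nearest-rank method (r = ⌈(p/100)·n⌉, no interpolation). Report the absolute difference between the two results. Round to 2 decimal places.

Sorted: 33, 36, 50, 136, 138, 157, 180, 184, 191, 219, 220, 221, 255, 271, 275, 283, 304, 312.
n = 18.
(a) r = 14.6; between ranks 14 (271) and 15 (275): 273.4.
(b) the nearest-rank method: rank 15 → 275.
|273.4 − 275| = 1.6.

1.60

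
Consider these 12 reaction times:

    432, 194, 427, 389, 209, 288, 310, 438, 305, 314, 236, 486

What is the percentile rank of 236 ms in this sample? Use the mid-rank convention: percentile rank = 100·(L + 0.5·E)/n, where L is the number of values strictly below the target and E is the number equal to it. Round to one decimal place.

Sorted: 194, 209, 236, 288, 305, 310, 314, 389, 427, 432, 438, 486.
Count below 236: L = 2; count equal: E = 1; n = 12.
Percentile rank = 100·(2 + 0.5·1)/12 = 100·2.5/12 = 20.83.

20.8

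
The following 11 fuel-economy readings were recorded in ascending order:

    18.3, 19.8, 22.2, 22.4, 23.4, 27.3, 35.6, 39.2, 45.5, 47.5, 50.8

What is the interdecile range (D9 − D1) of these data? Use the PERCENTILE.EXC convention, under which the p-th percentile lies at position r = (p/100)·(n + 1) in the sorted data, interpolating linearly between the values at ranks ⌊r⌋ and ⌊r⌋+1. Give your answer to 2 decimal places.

n = 11.
P10: r = 1.2; ranks 1–2 are 18.3, 19.8; interpolating gives 18.6.
P90: r = 10.8; ranks 10–11 are 47.5, 50.8; interpolating gives 50.14.
Difference: 50.14 − 18.6 = 31.54.

31.54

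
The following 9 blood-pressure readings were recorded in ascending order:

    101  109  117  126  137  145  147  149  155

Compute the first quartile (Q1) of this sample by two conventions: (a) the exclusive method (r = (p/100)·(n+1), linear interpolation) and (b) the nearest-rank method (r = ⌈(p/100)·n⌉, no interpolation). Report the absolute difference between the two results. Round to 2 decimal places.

n = 9.
(a) r = 2.5; between ranks 2 (109) and 3 (117): 113.
(b) the nearest-rank method: rank 3 → 117.
|113 − 117| = 4.

4.00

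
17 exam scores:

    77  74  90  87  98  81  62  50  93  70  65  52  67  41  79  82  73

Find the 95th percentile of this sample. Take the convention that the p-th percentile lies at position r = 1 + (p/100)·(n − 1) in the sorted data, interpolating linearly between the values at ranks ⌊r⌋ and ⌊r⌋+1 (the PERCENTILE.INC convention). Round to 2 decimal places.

94.00

Sorted: 41, 50, 52, 62, 65, 67, 70, 73, 74, 77, 79, 81, 82, 87, 90, 93, 98.
n = 17.
r = 1 + (95/100)·(17 − 1) = 1 + 15.2 = 16.2.
Rank 16 is 93 and rank 17 is 98.
Interpolate: 93 + 0.2·(98 − 93) = 93 + 0.2·5 = 94.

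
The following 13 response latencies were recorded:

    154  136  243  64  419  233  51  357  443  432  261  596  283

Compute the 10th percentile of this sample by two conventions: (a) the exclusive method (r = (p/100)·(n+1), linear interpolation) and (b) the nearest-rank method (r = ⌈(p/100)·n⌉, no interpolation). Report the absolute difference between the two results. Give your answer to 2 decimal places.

Sorted: 51, 64, 136, 154, 233, 243, 261, 283, 357, 419, 432, 443, 596.
n = 13.
(a) r = 1.4; between ranks 1 (51) and 2 (64): 56.2.
(b) the nearest-rank method: rank 2 → 64.
|56.2 − 64| = 7.8.

7.80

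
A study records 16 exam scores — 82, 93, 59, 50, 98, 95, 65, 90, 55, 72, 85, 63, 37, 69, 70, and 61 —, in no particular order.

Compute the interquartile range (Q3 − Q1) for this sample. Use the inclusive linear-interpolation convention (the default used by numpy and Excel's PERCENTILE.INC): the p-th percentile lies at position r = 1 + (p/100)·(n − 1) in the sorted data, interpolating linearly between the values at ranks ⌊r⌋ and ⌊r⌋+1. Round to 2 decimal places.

Sorted: 37, 50, 55, 59, 61, 63, 65, 69, 70, 72, 82, 85, 90, 93, 95, 98.
n = 16.
P25: r = 4.75; ranks 4–5 are 59, 61; interpolating gives 60.5.
P75: r = 12.25; ranks 12–13 are 85, 90; interpolating gives 86.25.
Difference: 86.25 − 60.5 = 25.75.

25.75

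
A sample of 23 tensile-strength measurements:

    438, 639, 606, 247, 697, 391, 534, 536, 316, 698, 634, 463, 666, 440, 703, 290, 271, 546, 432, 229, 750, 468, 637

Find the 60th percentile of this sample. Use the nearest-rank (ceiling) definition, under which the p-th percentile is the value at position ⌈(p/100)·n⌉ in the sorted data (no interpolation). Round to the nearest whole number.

Sorted: 229, 247, 271, 290, 316, 391, 432, 438, 440, 463, 468, 534, 536, 546, 606, 634, 637, 639, 666, 697, 698, 703, 750.
n = 23.
Position = ⌈60/100 · 23⌉ = ⌈13.8⌉ = 14.
The value at rank 14 is 546.

546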